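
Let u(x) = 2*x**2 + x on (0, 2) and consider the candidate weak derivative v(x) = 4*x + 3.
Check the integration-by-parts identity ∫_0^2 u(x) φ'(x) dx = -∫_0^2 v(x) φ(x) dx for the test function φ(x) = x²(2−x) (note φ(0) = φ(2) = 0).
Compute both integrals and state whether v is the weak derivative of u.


LHS = -116/15, RHS = -52/5. No, v is not the weak derivative of u.

u(x) = 2*x**2 + x, classical derivative u'(x) = 4*x + 1.
φ(x) = x²(2−x), so φ'(x) = x*(4 - 3*x).
Note φ(0) = φ(2) = 0, so the boundary term u·φ vanishes.
LHS = ∫_0^2 u(x) φ'(x) dx = ∫_0^2 (-6*x^4 + 5*x^3 + 4*x^2) dx. Term by term:
  ∫_0^2 -6*x^4 dx = -192/5;  ∫_0^2 5*x^3 dx = 20;  ∫_0^2 4*x^2 dx = 32/3.
Sum: -192/5 + 20 + 32/3 = -116/15.
So LHS = -116/15.
∫_0^2 v(x) φ(x) dx = ∫_0^2 (-4*x^4 + 5*x^3 + 6*x^2) dx. Term by term:
  ∫_0^2 -4*x^4 dx = -128/5;  ∫_0^2 5*x^3 dx = 20;  ∫_0^2 6*x^2 dx = 16.
Sum: -128/5 + 20 + 16 = 52/5.
So RHS = -∫_0^2 v(x) φ(x) dx = -52/5.
LHS − RHS = 8/3 ≠ 0, so the identity fails.
(For a valid weak derivative the identity must hold for EVERY test function, in particular this one. The failure shows v is NOT the weak derivative of u.)
Correct weak derivative would be u'(x) = 4*x + 1.


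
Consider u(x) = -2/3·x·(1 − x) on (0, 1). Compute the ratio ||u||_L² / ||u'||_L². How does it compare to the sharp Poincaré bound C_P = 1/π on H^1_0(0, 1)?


||u||_L² / ||u'||_L² = sqrt(10)/10 < C_P = 1/π.

u(x) = -2/3·x·(1 − x), so u'(x) = 4*x/3 - 2/3.
u(x) = -2/3·x·(1 − x) vanishes at x = 0 and x = 1, so u ∈ H^1_0(0, 1). Differentiate via the product rule and integrate the resulting polynomials term by term.
  ∫_0^1 u² dx = ∫_0^1 (4*x^4/9 - 8*x^3/9 + 4*x^2/9) dx. Term by term:
    ∫_0^1 4*x^4/9 dx = 4/45;  ∫_0^1 -8*x^3/9 dx = -2/9;  ∫_0^1 4*x^2/9 dx = 4/27.
  Sum: 4/45 − 2/9 + 4/27 = 2/135.
  ∫_0^1 (u')² dx = ∫_0^1 (16*x^2/9 - 16*x/9 + 4/9) dx. Term by term:
    ∫_0^1 16*x^2/9 dx = 16/27;  ∫_0^1 -16*x/9 dx = -8/9;  ∫_0^1 4/9 dx = 4/9.
  Sum: 16/27 − 8/9 + 4/9 = 4/27.
∫_0^1 u² dx = 2/135, so ||u||_L² = sqrt(30)/45.
∫_0^1 (u')² dx = 4/27, so ||u'||_L² = 2*sqrt(3)/9.
Ratio ||u||_L² / ||u'||_L² = sqrt(10)/10.
Sharp Poincaré constant on H^1_0(0, 1) is C_P = L/π = 1/π, achieved by sin(π·x).
A polynomial bump cannot attain the sharp Poincaré constant (only the first sine eigenfunction does), so the ratio is strictly less than C_P, consistent with ||u||_L² ≤ C_P ||u'||_L².


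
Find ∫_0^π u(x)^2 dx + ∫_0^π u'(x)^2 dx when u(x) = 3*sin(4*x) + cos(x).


||u||_{H^1(0,π)}^2 = 32/5 + 155*π/2

u'(x) = -sin(x) + 12*cos(4*x).
Expand u² and (u')² and integrate term by term on (0, π), using: for integers n ≥ 1, ∫_0^π sin²(nx) dx = ∫_0^π cos²(nx) dx = π/2; for n ≠ n', ∫_0^π sin(nx)sin(n'x) dx = ∫_0^π cos(nx)cos(n'x) dx = 0; and by product-to-sum, ∫_0^π sin(nx)cos(n'x) dx = ½∫_0^π [sin((n+n')x) + sin((n−n')x)] dx, which is 0 when n+n' is even and 2n/(n²−n'²) when n+n' is odd (it need not vanish on (0, π)).
  u² squared terms: (3)²·∫sin(4x)² dx = 9·π/2 = 9*π/2;  (1)²·∫cos(x)² dx = 1·π/2 = π/2.
  u² cross terms: 2·(3)·(1)·∫sin(4x)·cos(x) dx = 6·(8/15) = 16/5.
  So ∫_0^π u² dx = 9*π/2 + π/2 + 16/5 = 16/5 + 5*π.
  (u')² squared terms: (-1)²·∫sin(x)² dx = 1·π/2 = π/2;  (12)²·∫cos(4x)² dx = 144·π/2 = 72*π.
  (u')² cross terms: 2·(-1)·(12)·∫sin(x)·cos(4x) dx = -24·(-2/15) = 16/5.
  So ∫_0^π (u')² dx = π/2 + 72*π + 16/5 = 16/5 + 145*π/2.
||u||_{H^1}^2 = (16/5 + 5*π) + (16/5 + 145*π/2) = 32/5 + 155*π/2.


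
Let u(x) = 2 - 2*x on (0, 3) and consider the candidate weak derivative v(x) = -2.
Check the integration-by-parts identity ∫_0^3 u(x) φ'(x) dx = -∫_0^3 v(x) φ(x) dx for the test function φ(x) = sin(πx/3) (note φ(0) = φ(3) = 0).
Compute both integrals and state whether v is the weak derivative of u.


LHS = 12/π, RHS = 12/π. Yes, v = u' weakly.

u(x) = 2 - 2*x, classical derivative u'(x) = -2.
φ(x) = sin(πx/3), so φ'(x) = π*cos(π*x/3)/3.
Note φ(0) = φ(3) = 0, so the boundary term u·φ vanishes.
LHS = ∫_0^3 u(x) φ'(x) dx = ∫_0^3 (-2*π*x*cos(π*x/3)/3 + 2*π*cos(π*x/3)/3) dx. Term by term:
  ∫_0^3 2*π*cos(π*x/3)/3 dx = 0;  ∫_0^3 -2*π*x*cos(π*x/3)/3 dx = 12/π.
Sum: 0 + 12/π = 12/π.
So LHS = 12/π.
∫_0^3 v(x) φ(x) dx = ∫_0^3 (-2*sin(π*x/3)) dx. Term by term:
  ∫_0^3 -2*sin(π*x/3) dx = -12/π.
So RHS = -∫_0^3 v(x) φ(x) dx = 12/π.
LHS = RHS, so the identity holds for this test φ.
Moreover u is smooth here and v(x) = u'(x) = -2 pointwise, so the identity holds for every test function. Hence v is the weak derivative of u.


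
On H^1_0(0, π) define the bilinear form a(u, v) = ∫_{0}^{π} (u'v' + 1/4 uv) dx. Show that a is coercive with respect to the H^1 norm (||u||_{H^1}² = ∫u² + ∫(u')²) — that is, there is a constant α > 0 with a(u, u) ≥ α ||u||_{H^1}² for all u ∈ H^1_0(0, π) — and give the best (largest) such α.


α = 5/8

Coercivity of a(·,·) on H^1_0(0, π) means a(u, u) ≥ α ||u||_{H^1}² for every u ∈ H^1_0.
The interval has length L = π, and Poincaré/coercivity depend only on L. Here a(u, u) = ∫(u')² + (1/4)·∫u².
Here 0 < c = 1/4 < 1. The condition a(u,u) ≥ α||u||_{H^1}² reads (1−α)∫(u')² ≥ (α−c)∫u². Any admissible α is ≤ 1 (rapidly oscillating u have ∫u²/∫(u')² → 0), and α = 1 would force 0 ≥ (1−c)∫u², impossible since c < 1; so 1−α > 0. By the sharp Poincaré inequality on H^1_0 of an interval of length L, ∫(u')² ≥ (π/L)²∫u² with equality for the first sine mode sin(π(x−x₀)/L) (x₀ the left endpoint), so the inequality holds for all u iff (1−α)(π/L)² ≥ α − c, i.e. α ≤ ((π/L)² + c)/((π/L)² + 1) = (1 + c(L/π)²)/(1 + (L/π)²). With (π/L)² = 1 and c = 1/4, the largest admissible constant is α = ((π/L)² + c)/((π/L)² + 1).
Simplifying, α = 5/8.


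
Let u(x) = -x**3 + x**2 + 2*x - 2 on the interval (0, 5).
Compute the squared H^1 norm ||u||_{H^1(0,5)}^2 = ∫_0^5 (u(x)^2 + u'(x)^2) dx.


||u||_{H^1}^2 = 184465/21

The H^1 norm (squared) on an interval (0, L) is
  ||u||_{H^1}^2 = ∫_0^L u(x)^2 dx + ∫_0^L u'(x)^2 dx.
Compute u'(x) = -3*x**2 + 2*x + 2.
Then u(x)^2 = x**6 - 2*x**5 - 3*x**4 + 8*x**3 - 8*x + 4 and u'(x)^2 = 9*x**4 - 12*x**3 - 8*x**2 + 8*x + 4.
Integrate each monomial from 0 to 5 using ∫_0^5 c·x^n dx = c·5^(n+1)/(n+1):
  ∫_0^5 u(x)^2 dx = ∫_0^5 (x^6 - 2*x^5 - 3*x^4 + 8*x^3 - 8*x + 4) dx. Term by term:
    ∫_0^5 x^6 dx = 78125/7;  ∫_0^5 -2*x^5 dx = -15625/3;  ∫_0^5 -3*x^4 dx = -1875;
    ∫_0^5 8*x^3 dx = 1250;  ∫_0^5 -8*x dx = -100;  ∫_0^5 4 dx = 20.
  Sum: 78125/7 − 15625/3 − 1875 + 1250 − 100 + 20 = 110195/21.
  ∫_0^5 u'(x)^2 dx = ∫_0^5 (9*x^4 - 12*x^3 - 8*x^2 + 8*x + 4) dx. Term by term:
    ∫_0^5 9*x^4 dx = 5625;  ∫_0^5 -12*x^3 dx = -1875;  ∫_0^5 -8*x^2 dx = -1000/3;
    ∫_0^5 8*x dx = 100;  ∫_0^5 4 dx = 20.
  Sum: 5625 − 1875 − 1000/3 + 100 + 20 = 10610/3.
Adding: ||u||_{H^1}^2 = 110195/21 + 10610/3 = 184465/21.


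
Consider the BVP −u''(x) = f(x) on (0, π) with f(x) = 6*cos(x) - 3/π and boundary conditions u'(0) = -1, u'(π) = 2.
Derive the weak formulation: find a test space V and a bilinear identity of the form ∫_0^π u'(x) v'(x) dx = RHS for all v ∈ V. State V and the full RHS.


V = H^1(0, π) (v unrestricted at boundary; u is determined up to an additive constant); weak form: ∫_0^π u'v' dx = ∫_0^π (6*cos(x) - 3/π) v dx + 2·v(π) + v(0) for all v ∈ V.

Multiply both sides by a test function v and integrate from 0 to π:
  ∫_0^π −u''(x) v(x) dx = ∫_0^π f(x) v(x) dx.
Integrate the LHS by parts once:
  ∫_0^π −u'' v dx = −[u'(x) v(x)]_0^π + ∫_0^π u'(x) v'(x) dx.
Thus ∫_0^π u'(x) v'(x) dx = ∫_0^π f(x) v(x) dx + [u'(x) v(x)]_0^π.
Choose V so that boundary terms are either known or forced to vanish.
u has inhomogeneous Neumann u'(0) = -1, u'(π) = 2. [u' v]_0^π = (2)·v(π) − (-1)·v(0) = 2·v(π) + v(0). Take V = H^1(0, π); boundary term becomes part of RHS.
Weak formulation: find u (satisfying any essential BC) such that ∫_0^π u'(x) v'(x) dx = ∫_0^π f v dx + 2·v(π) + v(0) for all v ∈ V (Neumann data are natural BCs: they enter the RHS as boundary terms).
Substituting f(x) = 6*cos(x) - 3/π, the right-hand side is ∫_0^π (6*cos(x) - 3/π) v dx + 2·v(π) + v(0).
Compatibility check (pure Neumann): taking v ≡ 1 ∈ V gives 0 = ∫_0^π f dx + (2) − (-1), i.e. ∫_0^π f dx must equal u'(0) − u'(π) = -3. Indeed ∫_0^π (6*cos(x) - 3/π) dx = -3, so the data are compatible. The solution is then unique only up to an additive constant (fix it e.g. by requiring ∫_0^π u dx = 0).


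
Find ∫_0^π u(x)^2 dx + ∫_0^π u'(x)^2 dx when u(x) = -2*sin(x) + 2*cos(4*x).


||u||_{H^1(0,π)}^2 = 272/15 + 38*π

u'(x) = -8*sin(4*x) - 2*cos(x).
Expand u² and (u')² and integrate term by term on (0, π), using: for integers n ≥ 1, ∫_0^π sin²(nx) dx = ∫_0^π cos²(nx) dx = π/2; for n ≠ n', ∫_0^π sin(nx)sin(n'x) dx = ∫_0^π cos(nx)cos(n'x) dx = 0; and by product-to-sum, ∫_0^π sin(nx)cos(n'x) dx = ½∫_0^π [sin((n+n')x) + sin((n−n')x)] dx, which is 0 when n+n' is even and 2n/(n²−n'²) when n+n' is odd (it need not vanish on (0, π)).
  u² squared terms: (-2)²·∫sin(x)² dx = 4·π/2 = 2*π;  (2)²·∫cos(4x)² dx = 4·π/2 = 2*π.
  u² cross terms: 2·(-2)·(2)·∫sin(x)·cos(4x) dx = -8·(-2/15) = 16/15.
  So ∫_0^π u² dx = 2*π + 2*π + 16/15 = 16/15 + 4*π.
  (u')² squared terms: (-8)²·∫sin(4x)² dx = 64·π/2 = 32*π;  (-2)²·∫cos(x)² dx = 4·π/2 = 2*π.
  (u')² cross terms: 2·(-8)·(-2)·∫sin(4x)·cos(x) dx = 32·(8/15) = 256/15.
  So ∫_0^π (u')² dx = 32*π + 2*π + 256/15 = 256/15 + 34*π.
||u||_{H^1}^2 = (16/15 + 4*π) + (256/15 + 34*π) = 272/15 + 38*π.


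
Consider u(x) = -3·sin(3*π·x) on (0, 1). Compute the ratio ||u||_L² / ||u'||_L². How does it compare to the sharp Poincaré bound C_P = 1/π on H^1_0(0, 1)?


||u||_L² / ||u'||_L² = 1/(3*π) < C_P = 1/π.

u(x) = -3·sin(3*π·x), so u'(x) = -9*π*cos(3*π*x).
Writing u(x) = A·sin(kπx/L) with A = -3 and k = 3, use ∫_0^L sin²(kπx/L) dx = L/2 and ∫_0^L cos²(kπx/L) dx = L/2.
u² = 9·sin²(3*π·x) and (u')² = 81*π^2·cos²(3*π·x), and each of sin², cos² integrates to L/2 = 1/2 over (0, 1).
∫_0^1 u² dx = 9/2, so ||u||_L² = 3*sqrt(2)/2.
∫_0^1 (u')² dx = 81*π^2/2, so ||u'||_L² = 9*sqrt(2)*π/2.
Ratio ||u||_L² / ||u'||_L² = 1/(3*π).
Sharp Poincaré constant on H^1_0(0, 1) is C_P = L/π = 1/π, achieved by sin(π·x).
This is the k = 3 harmonic; the ratio L/(kπ) is strictly less than C_P = L/π, consistent with the sharp inequality ||u||_L² ≤ C_P ||u'||_L².


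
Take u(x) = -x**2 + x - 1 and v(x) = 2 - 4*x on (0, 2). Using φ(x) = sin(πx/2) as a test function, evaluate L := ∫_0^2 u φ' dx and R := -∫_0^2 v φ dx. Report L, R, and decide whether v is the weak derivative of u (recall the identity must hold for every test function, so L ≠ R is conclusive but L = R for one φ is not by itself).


LHS = 4/π, RHS = 8/π. No, v is not the weak derivative of u.

u(x) = -x**2 + x - 1, classical derivative u'(x) = 1 - 2*x.
φ(x) = sin(πx/2), so φ'(x) = π*cos(π*x/2)/2.
Note φ(0) = φ(2) = 0, so the boundary term u·φ vanishes.
LHS = ∫_0^2 u(x) φ'(x) dx = ∫_0^2 (-π*x^2*cos(π*x/2)/2 + π*x*cos(π*x/2)/2 - π*cos(π*x/2)/2) dx. Term by term:
  ∫_0^2 -π*cos(π*x/2)/2 dx = 0;  ∫_0^2 π*x*cos(π*x/2)/2 dx = -4/π;  ∫_0^2 -π*x^2*cos(π*x/2)/2 dx = 8/π.
Sum: 0 − 4/π + 8/π = 4/π.
So LHS = 4/π.
∫_0^2 v(x) φ(x) dx = ∫_0^2 (-4*x*sin(π*x/2) + 2*sin(π*x/2)) dx. Term by term:
  ∫_0^2 2*sin(π*x/2) dx = 8/π;  ∫_0^2 -4*x*sin(π*x/2) dx = -16/π.
Sum: 8/π − 16/π = -8/π.
So RHS = -∫_0^2 v(x) φ(x) dx = 8/π.
LHS − RHS = -4/π ≠ 0, so the identity fails.
(For a valid weak derivative the identity must hold for EVERY test function, in particular this one. The failure shows v is NOT the weak derivative of u.)
Correct weak derivative would be u'(x) = 1 - 2*x.


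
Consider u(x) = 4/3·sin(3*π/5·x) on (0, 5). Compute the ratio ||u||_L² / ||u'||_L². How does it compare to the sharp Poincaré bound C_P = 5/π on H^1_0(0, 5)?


||u||_L² / ||u'||_L² = 5/(3*π) < C_P = 5/π.

u(x) = 4/3·sin(3*π/5·x), so u'(x) = 4*π*cos(3*π*x/5)/5.
Writing u(x) = A·sin(kπx/L) with A = 4/3 and k = 3, use ∫_0^L sin²(kπx/L) dx = L/2 and ∫_0^L cos²(kπx/L) dx = L/2.
u² = 16/9·sin²(3*π/5·x) and (u')² = 16*π^2/25·cos²(3*π/5·x), and each of sin², cos² integrates to L/2 = 5/2 over (0, 5).
∫_0^5 u² dx = 40/9, so ||u||_L² = 2*sqrt(10)/3.
∫_0^5 (u')² dx = 8*π^2/5, so ||u'||_L² = 2*sqrt(10)*π/5.
Ratio ||u||_L² / ||u'||_L² = 5/(3*π).
Sharp Poincaré constant on H^1_0(0, 5) is C_P = L/π = 5/π, achieved by sin(π/5·x).
This is the k = 3 harmonic; the ratio L/(kπ) is strictly less than C_P = L/π, consistent with the sharp inequality ||u||_L² ≤ C_P ||u'||_L².


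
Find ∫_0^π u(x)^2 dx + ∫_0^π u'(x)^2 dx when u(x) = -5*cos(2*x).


||u||_{H^1(0,π)}^2 = 125*π/2

u'(x) = 10*sin(2*x).
Expand u² and (u')² and integrate term by term on (0, π), using: for integers n ≥ 1, ∫_0^π sin²(nx) dx = ∫_0^π cos²(nx) dx = π/2; for n ≠ n', ∫_0^π sin(nx)sin(n'x) dx = ∫_0^π cos(nx)cos(n'x) dx = 0; and by product-to-sum, ∫_0^π sin(nx)cos(n'x) dx = ½∫_0^π [sin((n+n')x) + sin((n−n')x)] dx, which is 0 when n+n' is even and 2n/(n²−n'²) when n+n' is odd (it need not vanish on (0, π)).
  u² squared terms: (-5)²·∫cos(2x)² dx = 25·π/2 = 25*π/2.
  So ∫_0^π u² dx = 25*π/2.
  (u')² squared terms: (10)²·∫sin(2x)² dx = 100·π/2 = 50*π.
  So ∫_0^π (u')² dx = 50*π.
||u||_{H^1}^2 = (25*π/2) + (50*π) = 125*π/2.


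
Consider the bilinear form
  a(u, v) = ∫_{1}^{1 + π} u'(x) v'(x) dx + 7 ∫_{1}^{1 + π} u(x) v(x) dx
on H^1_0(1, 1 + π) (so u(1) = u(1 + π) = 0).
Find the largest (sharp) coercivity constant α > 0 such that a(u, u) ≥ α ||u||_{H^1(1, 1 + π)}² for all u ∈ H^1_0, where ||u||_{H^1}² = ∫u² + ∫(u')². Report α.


α = 1

Coercivity of a(·,·) on H^1_0(1, 1 + π) means a(u, u) ≥ α ||u||_{H^1}² for every u ∈ H^1_0.
The interval has length L = π, and Poincaré/coercivity depend only on L. Here a(u, u) = ∫(u')² + (7)·∫u².
Here c = 7 ≥ 1, so a(u,u) = ∫(u')² + c∫u² ≥ ∫(u')² + ∫u² = ||u||_{H^1}², i.e. α = 1 works. No larger α is possible: a(u,u) ≥ α||u||_{H^1}² means (1−α)∫(u')² ≥ (α−c)∫u², and for the modes u_n = sin(nπ(x−x₀)/L) (x₀ the left endpoint) one has ∫u_n²/∫(u_n')² = (L/(nπ))² → 0, so a(u_n,u_n)/||u_n||_{H^1}² → 1. Hence the optimal constant is α = 1.
Therefore α = 1.


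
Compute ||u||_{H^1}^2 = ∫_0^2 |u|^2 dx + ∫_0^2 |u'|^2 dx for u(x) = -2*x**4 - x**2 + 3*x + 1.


||u||_{H^1}^2 = 425224/315

The H^1 norm (squared) on an interval (0, L) is
  ||u||_{H^1}^2 = ∫_0^L u(x)^2 dx + ∫_0^L u'(x)^2 dx.
Compute u'(x) = -8*x**3 - 2*x + 3.
Then u(x)^2 = 4*x**8 + 4*x**6 - 12*x**5 - 3*x**4 - 6*x**3 + 7*x**2 + 6*x + 1 and u'(x)^2 = 64*x**6 + 32*x**4 - 48*x**3 + 4*x**2 - 12*x + 9.
Integrate each monomial from 0 to 2 using ∫_0^2 c·x^n dx = c·2^(n+1)/(n+1):
  ∫_0^2 u(x)^2 dx = ∫_0^2 (4*x^8 + 4*x^6 - 12*x^5 - 3*x^4 - 6*x^3 + 7*x^2 + 6*x + 1) dx. Term by term:
    ∫_0^2 4*x^8 dx = 2048/9;  ∫_0^2 4*x^6 dx = 512/7;  ∫_0^2 -12*x^5 dx = -128;
    ∫_0^2 -3*x^4 dx = -96/5;  ∫_0^2 -6*x^3 dx = -24;  ∫_0^2 7*x^2 dx = 56/3;
    ∫_0^2 6*x dx = 12;  ∫_0^2 1 dx = 2.
  Sum: 2048/9 + 512/7 − 128 − 96/5 − 24 + 56/3 + 12 + 2 = 51082/315.
  ∫_0^2 u'(x)^2 dx = ∫_0^2 (64*x^6 + 32*x^4 - 48*x^3 + 4*x^2 - 12*x + 9) dx. Term by term:
    ∫_0^2 64*x^6 dx = 8192/7;  ∫_0^2 32*x^4 dx = 1024/5;  ∫_0^2 -48*x^3 dx = -192;
    ∫_0^2 4*x^2 dx = 32/3;  ∫_0^2 -12*x dx = -24;  ∫_0^2 9 dx = 18.
  Sum: 8192/7 + 1024/5 − 192 + 32/3 − 24 + 18 = 124714/105.
Adding: ||u||_{H^1}^2 = 51082/315 + 124714/105 = 425224/315.


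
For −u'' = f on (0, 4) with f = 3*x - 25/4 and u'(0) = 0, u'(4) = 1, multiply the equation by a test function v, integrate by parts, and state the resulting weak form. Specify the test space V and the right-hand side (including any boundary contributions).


V = H^1(0, 4) (v unrestricted at boundary; u is determined up to an additive constant); weak form: ∫_0^4 u'v' dx = ∫_0^4 (3*x - 25/4) v dx + v(4) for all v ∈ V.

Multiply both sides by a test function v and integrate from 0 to 4:
  ∫_0^4 −u''(x) v(x) dx = ∫_0^4 f(x) v(x) dx.
Integrate the LHS by parts once:
  ∫_0^4 −u'' v dx = −[u'(x) v(x)]_0^4 + ∫_0^4 u'(x) v'(x) dx.
Thus ∫_0^4 u'(x) v'(x) dx = ∫_0^4 f(x) v(x) dx + [u'(x) v(x)]_0^4.
Choose V so that boundary terms are either known or forced to vanish.
u has inhomogeneous Neumann u'(0) = 0, u'(4) = 1. [u' v]_0^4 = (1)·v(4) − (0)·v(0) = v(4). Take V = H^1(0, 4); boundary term becomes part of RHS.
Weak formulation: find u (satisfying any essential BC) such that ∫_0^4 u'(x) v'(x) dx = ∫_0^4 f v dx + v(4) for all v ∈ V (Neumann data are natural BCs: they enter the RHS as boundary terms).
Substituting f(x) = 3*x - 25/4, the right-hand side is ∫_0^4 (3*x - 25/4) v dx + v(4).
Compatibility check (pure Neumann): taking v ≡ 1 ∈ V gives 0 = ∫_0^4 f dx + (1) − (0), i.e. ∫_0^4 f dx must equal u'(0) − u'(4) = -1. Indeed ∫_0^4 (3*x - 25/4) dx = -1, so the data are compatible. The solution is then unique only up to an additive constant (fix it e.g. by requiring ∫_0^4 u dx = 0).


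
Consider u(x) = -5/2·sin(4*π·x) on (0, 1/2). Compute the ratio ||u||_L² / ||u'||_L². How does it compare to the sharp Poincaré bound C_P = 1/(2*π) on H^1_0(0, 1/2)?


||u||_L² / ||u'||_L² = 1/(4*π) < C_P = 1/(2*π).

u(x) = -5/2·sin(4*π·x), so u'(x) = -10*π*cos(4*π*x).
Writing u(x) = A·sin(kπx/L) with A = -5/2 and k = 2, use ∫_0^L sin²(kπx/L) dx = L/2 and ∫_0^L cos²(kπx/L) dx = L/2.
u² = 25/4·sin²(4*π·x) and (u')² = 100*π^2·cos²(4*π·x), and each of sin², cos² integrates to L/2 = 1/4 over (0, 1/2).
∫_0^1/2 u² dx = 25/16, so ||u||_L² = 5/4.
∫_0^1/2 (u')² dx = 25*π^2, so ||u'||_L² = 5*π.
Ratio ||u||_L² / ||u'||_L² = 1/(4*π).
Sharp Poincaré constant on H^1_0(0, 1/2) is C_P = L/π = 1/(2*π), achieved by sin(2*π·x).
This is the k = 2 harmonic; the ratio L/(kπ) is strictly less than C_P = L/π, consistent with the sharp inequality ||u||_L² ≤ C_P ||u'||_L².


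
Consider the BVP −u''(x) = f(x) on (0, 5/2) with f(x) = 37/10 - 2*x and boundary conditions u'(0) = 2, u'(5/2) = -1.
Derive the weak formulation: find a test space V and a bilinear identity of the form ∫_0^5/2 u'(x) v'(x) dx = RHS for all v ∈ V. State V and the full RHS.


V = H^1(0, 5/2) (v unrestricted at boundary; u is determined up to an additive constant); weak form: ∫_0^5/2 u'v' dx = ∫_0^5/2 (37/10 - 2*x) v dx − v(5/2) − 2·v(0) for all v ∈ V.

Multiply both sides by a test function v and integrate from 0 to 5/2:
  ∫_0^5/2 −u''(x) v(x) dx = ∫_0^5/2 f(x) v(x) dx.
Integrate the LHS by parts once:
  ∫_0^5/2 −u'' v dx = −[u'(x) v(x)]_0^5/2 + ∫_0^5/2 u'(x) v'(x) dx.
Thus ∫_0^5/2 u'(x) v'(x) dx = ∫_0^5/2 f(x) v(x) dx + [u'(x) v(x)]_0^5/2.
Choose V so that boundary terms are either known or forced to vanish.
u has inhomogeneous Neumann u'(0) = 2, u'(5/2) = -1. [u' v]_0^5/2 = (-1)·v(5/2) − (2)·v(0) = − v(5/2) − 2·v(0). Take V = H^1(0, 5/2); boundary term becomes part of RHS.
Weak formulation: find u (satisfying any essential BC) such that ∫_0^5/2 u'(x) v'(x) dx = ∫_0^5/2 f v dx − v(5/2) − 2·v(0) for all v ∈ V (Neumann data are natural BCs: they enter the RHS as boundary terms).
Substituting f(x) = 37/10 - 2*x, the right-hand side is ∫_0^5/2 (37/10 - 2*x) v dx − v(5/2) − 2·v(0).
Compatibility check (pure Neumann): taking v ≡ 1 ∈ V gives 0 = ∫_0^5/2 f dx + (-1) − (2), i.e. ∫_0^5/2 f dx must equal u'(0) − u'(5/2) = 3. Indeed ∫_0^5/2 (37/10 - 2*x) dx = 3, so the data are compatible. The solution is then unique only up to an additive constant (fix it e.g. by requiring ∫_0^5/2 u dx = 0).


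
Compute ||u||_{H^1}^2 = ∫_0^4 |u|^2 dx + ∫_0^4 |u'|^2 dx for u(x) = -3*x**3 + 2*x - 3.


||u||_{H^1}^2 = 3740276/105

The H^1 norm (squared) on an interval (0, L) is
  ||u||_{H^1}^2 = ∫_0^L u(x)^2 dx + ∫_0^L u'(x)^2 dx.
Compute u'(x) = 2 - 9*x**2.
Then u(x)^2 = 9*x**6 - 12*x**4 + 18*x**3 + 4*x**2 - 12*x + 9 and u'(x)^2 = 81*x**4 - 36*x**2 + 4.
Integrate each monomial from 0 to 4 using ∫_0^4 c·x^n dx = c·4^(n+1)/(n+1):
  ∫_0^4 u(x)^2 dx = ∫_0^4 (9*x^6 - 12*x^4 + 18*x^3 + 4*x^2 - 12*x + 9) dx. Term by term:
    ∫_0^4 9*x^6 dx = 147456/7;  ∫_0^4 -12*x^4 dx = -12288/5;  ∫_0^4 18*x^3 dx = 1152;
    ∫_0^4 4*x^2 dx = 256/3;  ∫_0^4 -12*x dx = -96;  ∫_0^4 9 dx = 36.
  Sum: 147456/7 − 12288/5 + 1152 + 256/3 − 96 + 36 = 2077412/105.
  ∫_0^4 u'(x)^2 dx = ∫_0^4 (81*x^4 - 36*x^2 + 4) dx. Term by term:
    ∫_0^4 81*x^4 dx = 82944/5;  ∫_0^4 -36*x^2 dx = -768;  ∫_0^4 4 dx = 16.
  Sum: 82944/5 − 768 + 16 = 79184/5.
Adding: ||u||_{H^1}^2 = 2077412/105 + 79184/5 = 3740276/105.


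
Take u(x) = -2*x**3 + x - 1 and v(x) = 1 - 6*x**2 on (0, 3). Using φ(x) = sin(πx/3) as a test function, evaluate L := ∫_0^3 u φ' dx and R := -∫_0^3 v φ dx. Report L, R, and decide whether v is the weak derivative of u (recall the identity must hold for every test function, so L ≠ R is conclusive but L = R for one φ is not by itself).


LHS = -648/π^3 + 156/π, RHS = -648/π^3 + 156/π. Yes, v = u' weakly.

u(x) = -2*x**3 + x - 1, classical derivative u'(x) = 1 - 6*x**2.
φ(x) = sin(πx/3), so φ'(x) = π*cos(π*x/3)/3.
Note φ(0) = φ(3) = 0, so the boundary term u·φ vanishes.
LHS = ∫_0^3 u(x) φ'(x) dx = ∫_0^3 (-2*π*x^3*cos(π*x/3)/3 + π*x*cos(π*x/3)/3 - π*cos(π*x/3)/3) dx. Term by term:
  ∫_0^3 -π*cos(π*x/3)/3 dx = 0;  ∫_0^3 -2*π*x^3*cos(π*x/3)/3 dx = -648/π^3 + 162/π;  ∫_0^3 π*x*cos(π*x/3)/3 dx = -6/π.
Sum: 0 + -648/π^3 + 162/π − 6/π = -648/π^3 + 156/π.
So LHS = -648/π^3 + 156/π.
∫_0^3 v(x) φ(x) dx = ∫_0^3 (-6*x^2*sin(π*x/3) + sin(π*x/3)) dx. Term by term:
  ∫_0^3 -6*x^2*sin(π*x/3) dx = -162/π + 648/π^3;  ∫_0^3 sin(π*x/3) dx = 6/π.
Sum: -162/π + 648/π^3 + 6/π = -156/π + 648/π^3.
So RHS = -∫_0^3 v(x) φ(x) dx = -648/π^3 + 156/π.
LHS = RHS, so the identity holds for this test φ.
Moreover u is smooth here and v(x) = u'(x) = 1 - 6*x**2 pointwise, so the identity holds for every test function. Hence v is the weak derivative of u.


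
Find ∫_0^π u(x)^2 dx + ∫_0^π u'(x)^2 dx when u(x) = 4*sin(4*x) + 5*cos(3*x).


||u||_{H^1(0,π)}^2 = 3200/7 + 261*π

u'(x) = -15*sin(3*x) + 16*cos(4*x).
Expand u² and (u')² and integrate term by term on (0, π), using: for integers n ≥ 1, ∫_0^π sin²(nx) dx = ∫_0^π cos²(nx) dx = π/2; for n ≠ n', ∫_0^π sin(nx)sin(n'x) dx = ∫_0^π cos(nx)cos(n'x) dx = 0; and by product-to-sum, ∫_0^π sin(nx)cos(n'x) dx = ½∫_0^π [sin((n+n')x) + sin((n−n')x)] dx, which is 0 when n+n' is even and 2n/(n²−n'²) when n+n' is odd (it need not vanish on (0, π)).
  u² squared terms: (4)²·∫sin(4x)² dx = 16·π/2 = 8*π;  (5)²·∫cos(3x)² dx = 25·π/2 = 25*π/2.
  u² cross terms: 2·(4)·(5)·∫sin(4x)·cos(3x) dx = 40·(8/7) = 320/7.
  So ∫_0^π u² dx = 8*π + 25*π/2 + 320/7 = 320/7 + 41*π/2.
  (u')² squared terms: (-15)²·∫sin(3x)² dx = 225·π/2 = 225*π/2;  (16)²·∫cos(4x)² dx = 256·π/2 = 128*π.
  (u')² cross terms: 2·(-15)·(16)·∫sin(3x)·cos(4x) dx = -480·(-6/7) = 2880/7.
  So ∫_0^π (u')² dx = 225*π/2 + 128*π + 2880/7 = 2880/7 + 481*π/2.
||u||_{H^1}^2 = (320/7 + 41*π/2) + (2880/7 + 481*π/2) = 3200/7 + 261*π.


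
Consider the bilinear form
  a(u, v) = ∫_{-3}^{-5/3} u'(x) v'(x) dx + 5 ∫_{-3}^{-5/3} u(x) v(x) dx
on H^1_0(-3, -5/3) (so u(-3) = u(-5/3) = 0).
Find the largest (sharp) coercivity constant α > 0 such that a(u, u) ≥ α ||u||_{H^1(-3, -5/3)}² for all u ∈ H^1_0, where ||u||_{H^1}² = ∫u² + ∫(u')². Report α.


α = 1

Coercivity of a(·,·) on H^1_0(-3, -5/3) means a(u, u) ≥ α ||u||_{H^1}² for every u ∈ H^1_0.
The interval has length L = 4/3, and Poincaré/coercivity depend only on L. Here a(u, u) = ∫(u')² + (5)·∫u².
Here c = 5 ≥ 1, so a(u,u) = ∫(u')² + c∫u² ≥ ∫(u')² + ∫u² = ||u||_{H^1}², i.e. α = 1 works. No larger α is possible: a(u,u) ≥ α||u||_{H^1}² means (1−α)∫(u')² ≥ (α−c)∫u², and for the modes u_n = sin(nπ(x−x₀)/L) (x₀ the left endpoint) one has ∫u_n²/∫(u_n')² = (L/(nπ))² → 0, so a(u_n,u_n)/||u_n||_{H^1}² → 1. Hence the optimal constant is α = 1.
Therefore α = 1.


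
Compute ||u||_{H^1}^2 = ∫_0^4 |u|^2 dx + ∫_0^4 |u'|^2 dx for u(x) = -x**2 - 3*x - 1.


||u||_{H^1}^2 = 5464/5

The H^1 norm (squared) on an interval (0, L) is
  ||u||_{H^1}^2 = ∫_0^L u(x)^2 dx + ∫_0^L u'(x)^2 dx.
Compute u'(x) = -2*x - 3.
Then u(x)^2 = x**4 + 6*x**3 + 11*x**2 + 6*x + 1 and u'(x)^2 = 4*x**2 + 12*x + 9.
Integrate each monomial from 0 to 4 using ∫_0^4 c·x^n dx = c·4^(n+1)/(n+1):
  ∫_0^4 u(x)^2 dx = ∫_0^4 (x^4 + 6*x^3 + 11*x^2 + 6*x + 1) dx. Term by term:
    ∫_0^4 x^4 dx = 1024/5;  ∫_0^4 6*x^3 dx = 384;  ∫_0^4 11*x^2 dx = 704/3;
    ∫_0^4 6*x dx = 48;  ∫_0^4 1 dx = 4.
  Sum: 1024/5 + 384 + 704/3 + 48 + 4 = 13132/15.
  ∫_0^4 u'(x)^2 dx = ∫_0^4 (4*x^2 + 12*x + 9) dx. Term by term:
    ∫_0^4 4*x^2 dx = 256/3;  ∫_0^4 12*x dx = 96;  ∫_0^4 9 dx = 36.
  Sum: 256/3 + 96 + 36 = 652/3.
Adding: ||u||_{H^1}^2 = 13132/15 + 652/3 = 5464/5.


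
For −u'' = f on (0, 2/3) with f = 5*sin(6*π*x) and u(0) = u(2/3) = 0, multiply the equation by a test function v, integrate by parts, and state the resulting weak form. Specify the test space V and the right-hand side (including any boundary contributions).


V = H^1_0(0, 2/3) (so v(0) = v(2/3) = 0); weak form: ∫_0^2/3 u'v' dx = ∫_0^2/3 (5*sin(6*π*x)) v dx for all v ∈ V.

Multiply both sides by a test function v and integrate from 0 to 2/3:
  ∫_0^2/3 −u''(x) v(x) dx = ∫_0^2/3 f(x) v(x) dx.
Integrate the LHS by parts once:
  ∫_0^2/3 −u'' v dx = −[u'(x) v(x)]_0^2/3 + ∫_0^2/3 u'(x) v'(x) dx.
Thus ∫_0^2/3 u'(x) v'(x) dx = ∫_0^2/3 f(x) v(x) dx + [u'(x) v(x)]_0^2/3.
Choose V so that boundary terms are either known or forced to vanish.
u is Dirichlet: u(0) = u(2/3) = 0. Let V = H^1_0(0, 2/3); then v(0) = v(2/3) = 0, and [u' v]_0^2/3 = 0.
Weak formulation: find u (satisfying any essential BC) such that ∫_0^2/3 u'(x) v'(x) dx = ∫_0^2/3 f v dx for all v ∈ V.
Substituting f(x) = 5*sin(6*π*x), the right-hand side is ∫_0^2/3 (5*sin(6*π*x)) v dx.


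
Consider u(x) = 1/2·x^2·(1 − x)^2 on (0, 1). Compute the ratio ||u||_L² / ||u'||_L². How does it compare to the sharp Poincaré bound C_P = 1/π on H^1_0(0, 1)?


||u||_L² / ||u'||_L² = sqrt(3)/6 < C_P = 1/π.

u(x) = 1/2·x^2·(1 − x)^2, so u'(x) = x*(x - 1)*(2*x - 1).
u(x) = 1/2·x^2·(1 − x)^2 vanishes at x = 0 and x = 1, so u ∈ H^1_0(0, 1). Differentiate via the product rule and integrate the resulting polynomials term by term.
  ∫_0^1 u² dx = ∫_0^1 (x^8/4 - x^7 + 3*x^6/2 - x^5 + x^4/4) dx. Term by term:
    ∫_0^1 x^8/4 dx = 1/36;  ∫_0^1 -x^7 dx = -1/8;  ∫_0^1 3*x^6/2 dx = 3/14;
    ∫_0^1 -x^5 dx = -1/6;  ∫_0^1 x^4/4 dx = 1/20.
  Sum: 1/36 − 1/8 + 3/14 − 1/6 + 1/20 = 1/2520.
  ∫_0^1 (u')² dx = ∫_0^1 (4*x^6 - 12*x^5 + 13*x^4 - 6*x^3 + x^2) dx. Term by term:
    ∫_0^1 4*x^6 dx = 4/7;  ∫_0^1 -12*x^5 dx = -2;  ∫_0^1 13*x^4 dx = 13/5;
    ∫_0^1 -6*x^3 dx = -3/2;  ∫_0^1 x^2 dx = 1/3.
  Sum: 4/7 − 2 + 13/5 − 3/2 + 1/3 = 1/210.
∫_0^1 u² dx = 1/2520, so ||u||_L² = sqrt(70)/420.
∫_0^1 (u')² dx = 1/210, so ||u'||_L² = sqrt(210)/210.
Ratio ||u||_L² / ||u'||_L² = sqrt(3)/6.
Sharp Poincaré constant on H^1_0(0, 1) is C_P = L/π = 1/π, achieved by sin(π·x).
A polynomial bump cannot attain the sharp Poincaré constant (only the first sine eigenfunction does), so the ratio is strictly less than C_P, consistent with ||u||_L² ≤ C_P ||u'||_L².


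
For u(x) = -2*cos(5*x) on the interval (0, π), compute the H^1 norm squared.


||u||_{H^1(0,π)}^2 = 52*π

u'(x) = 10*sin(5*x).
Expand u² and (u')² and integrate term by term on (0, π), using: for integers n ≥ 1, ∫_0^π sin²(nx) dx = ∫_0^π cos²(nx) dx = π/2; for n ≠ n', ∫_0^π sin(nx)sin(n'x) dx = ∫_0^π cos(nx)cos(n'x) dx = 0; and by product-to-sum, ∫_0^π sin(nx)cos(n'x) dx = ½∫_0^π [sin((n+n')x) + sin((n−n')x)] dx, which is 0 when n+n' is even and 2n/(n²−n'²) when n+n' is odd (it need not vanish on (0, π)).
  u² squared terms: (-2)²·∫cos(5x)² dx = 4·π/2 = 2*π.
  So ∫_0^π u² dx = 2*π.
  (u')² squared terms: (10)²·∫sin(5x)² dx = 100·π/2 = 50*π.
  So ∫_0^π (u')² dx = 50*π.
||u||_{H^1}^2 = (2*π) + (50*π) = 52*π.


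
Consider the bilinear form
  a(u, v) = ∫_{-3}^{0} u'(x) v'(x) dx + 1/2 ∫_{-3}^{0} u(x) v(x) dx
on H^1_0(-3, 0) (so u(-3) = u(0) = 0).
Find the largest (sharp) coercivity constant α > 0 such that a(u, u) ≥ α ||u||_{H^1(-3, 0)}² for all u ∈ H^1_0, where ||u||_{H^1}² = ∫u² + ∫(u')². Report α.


α = (9/2 + π^2)/(9 + π^2)

Coercivity of a(·,·) on H^1_0(-3, 0) means a(u, u) ≥ α ||u||_{H^1}² for every u ∈ H^1_0.
The interval has length L = 3, and Poincaré/coercivity depend only on L. Here a(u, u) = ∫(u')² + (1/2)·∫u².
Here 0 < c = 1/2 < 1. The condition a(u,u) ≥ α||u||_{H^1}² reads (1−α)∫(u')² ≥ (α−c)∫u². Any admissible α is ≤ 1 (rapidly oscillating u have ∫u²/∫(u')² → 0), and α = 1 would force 0 ≥ (1−c)∫u², impossible since c < 1; so 1−α > 0. By the sharp Poincaré inequality on H^1_0 of an interval of length L, ∫(u')² ≥ (π/L)²∫u² with equality for the first sine mode sin(π(x−x₀)/L) (x₀ the left endpoint), so the inequality holds for all u iff (1−α)(π/L)² ≥ α − c, i.e. α ≤ ((π/L)² + c)/((π/L)² + 1) = (1 + c(L/π)²)/(1 + (L/π)²). With (π/L)² = π^2/9 and c = 1/2, the largest admissible constant is α = ((π/L)² + c)/((π/L)² + 1).
Simplifying, α = (9/2 + π^2)/(9 + π^2).


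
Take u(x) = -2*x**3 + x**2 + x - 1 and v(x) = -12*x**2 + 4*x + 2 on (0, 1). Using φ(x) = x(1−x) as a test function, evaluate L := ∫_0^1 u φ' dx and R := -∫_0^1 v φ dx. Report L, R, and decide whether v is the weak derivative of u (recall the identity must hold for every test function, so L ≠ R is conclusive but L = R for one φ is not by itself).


LHS = -1/30, RHS = -1/15. No, v is not the weak derivative of u.

u(x) = -2*x**3 + x**2 + x - 1, classical derivative u'(x) = -6*x**2 + 2*x + 1.
φ(x) = x(1−x), so φ'(x) = 1 - 2*x.
Note φ(0) = φ(1) = 0, so the boundary term u·φ vanishes.
LHS = ∫_0^1 u(x) φ'(x) dx = ∫_0^1 (4*x^4 - 4*x^3 - x^2 + 3*x - 1) dx. Term by term:
  ∫_0^1 4*x^4 dx = 4/5;  ∫_0^1 -4*x^3 dx = -1;  ∫_0^1 -x^2 dx = -1/3;
  ∫_0^1 3*x dx = 3/2;  ∫_0^1 -1 dx = -1.
Sum: 4/5 − 1 − 1/3 + 3/2 − 1 = -1/30.
So LHS = -1/30.
∫_0^1 v(x) φ(x) dx = ∫_0^1 (12*x^4 - 16*x^3 + 2*x^2 + 2*x) dx. Term by term:
  ∫_0^1 12*x^4 dx = 12/5;  ∫_0^1 -16*x^3 dx = -4;  ∫_0^1 2*x^2 dx = 2/3;
  ∫_0^1 2*x dx = 1.
Sum: 12/5 − 4 + 2/3 + 1 = 1/15.
So RHS = -∫_0^1 v(x) φ(x) dx = -1/15.
LHS − RHS = 1/30 ≠ 0, so the identity fails.
(For a valid weak derivative the identity must hold for EVERY test function, in particular this one. The failure shows v is NOT the weak derivative of u.)
Correct weak derivative would be u'(x) = -6*x**2 + 2*x + 1.


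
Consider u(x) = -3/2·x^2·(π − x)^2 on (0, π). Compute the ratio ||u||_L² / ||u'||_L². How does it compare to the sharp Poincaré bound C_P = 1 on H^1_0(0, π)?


||u||_L² / ||u'||_L² = sqrt(3)*π/6 < C_P = 1.

u(x) = -3/2·x^2·(π − x)^2, so u'(x) = 3*x*(x*(π - x) - (x - π)^2).
u(x) = -3/2·x^2·(π − x)^2 vanishes at x = 0 and x = π, so u ∈ H^1_0(0, π). Differentiate via the product rule and integrate the resulting polynomials term by term.
  ∫_0^π u² dx = ∫_0^π (9*x^8/4 - 9*π*x^7 + 27*π^2*x^6/2 - 9*π^3*x^5 + 9*π^4*x^4/4) dx. Term by term:
    ∫_0^π 9*x^8/4 dx = π^9/4;  ∫_0^π -9*π*x^7 dx = -9*π^9/8;  ∫_0^π 27*π^2*x^6/2 dx = 27*π^9/14;
    ∫_0^π -9*π^3*x^5 dx = -3*π^9/2;  ∫_0^π 9*π^4*x^4/4 dx = 9*π^9/20.
  Sum: π^9/4 − 9*π^9/8 + 27*π^9/14 − 3*π^9/2 + 9*π^9/20 = π^9/280.
  ∫_0^π (u')² dx = ∫_0^π (36*x^6 - 108*π*x^5 + 117*π^2*x^4 - 54*π^3*x^3 + 9*π^4*x^2) dx. Term by term:
    ∫_0^π 36*x^6 dx = 36*π^7/7;  ∫_0^π -108*π*x^5 dx = -18*π^7;  ∫_0^π 117*π^2*x^4 dx = 117*π^7/5;
    ∫_0^π -54*π^3*x^3 dx = -27*π^7/2;  ∫_0^π 9*π^4*x^2 dx = 3*π^7.
  Sum: 36*π^7/7 − 18*π^7 + 117*π^7/5 − 27*π^7/2 + 3*π^7 = 3*π^7/70.
∫_0^π u² dx = π^9/280, so ||u||_L² = sqrt(70)*π^(9/2)/140.
∫_0^π (u')² dx = 3*π^7/70, so ||u'||_L² = sqrt(210)*π^(7/2)/70.
Ratio ||u||_L² / ||u'||_L² = sqrt(3)*π/6.
Sharp Poincaré constant on H^1_0(0, π) is C_P = L/π = 1, achieved by sin(x).
A polynomial bump cannot attain the sharp Poincaré constant (only the first sine eigenfunction does), so the ratio is strictly less than C_P, consistent with ||u||_L² ≤ C_P ||u'||_L².


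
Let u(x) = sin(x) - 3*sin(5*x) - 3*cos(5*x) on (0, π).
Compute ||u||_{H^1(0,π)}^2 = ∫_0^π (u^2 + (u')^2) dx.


||u||_{H^1(0,π)}^2 = 235*π

u'(x) = 15*sin(5*x) + cos(x) - 15*cos(5*x).
Expand u² and (u')² and integrate term by term on (0, π), using: for integers n ≥ 1, ∫_0^π sin²(nx) dx = ∫_0^π cos²(nx) dx = π/2; for n ≠ n', ∫_0^π sin(nx)sin(n'x) dx = ∫_0^π cos(nx)cos(n'x) dx = 0; and by product-to-sum, ∫_0^π sin(nx)cos(n'x) dx = ½∫_0^π [sin((n+n')x) + sin((n−n')x)] dx, which is 0 when n+n' is even and 2n/(n²−n'²) when n+n' is odd (it need not vanish on (0, π)).
  u² squared terms: (-3)²·∫cos(5x)² dx = 9·π/2 = 9*π/2;  (-3)²·∫sin(5x)² dx = 9·π/2 = 9*π/2;  (1)²·∫sin(x)² dx = 1·π/2 = π/2.
  u² cross terms: 2·(-3)·(-3)·∫cos(5x)·sin(5x) dx = 18·(0) = 0;  2·(-3)·(1)·∫cos(5x)·sin(x) dx = -6·(0) = 0;  2·(-3)·(1)·∫sin(5x)·sin(x) dx = -6·(0) = 0.
  So ∫_0^π u² dx = 9*π/2 + 9*π/2 + π/2 + 0 + 0 + 0 = 19*π/2.
  (u')² squared terms: (-15)²·∫cos(5x)² dx = 225·π/2 = 225*π/2;  (15)²·∫sin(5x)² dx = 225·π/2 = 225*π/2;  (1)²·∫cos(x)² dx = 1·π/2 = π/2.
  (u')² cross terms: 2·(-15)·(15)·∫cos(5x)·sin(5x) dx = -450·(0) = 0;  2·(-15)·(1)·∫cos(5x)·cos(x) dx = -30·(0) = 0;  2·(15)·(1)·∫sin(5x)·cos(x) dx = 30·(0) = 0.
  So ∫_0^π (u')² dx = 225*π/2 + 225*π/2 + π/2 + 0 + 0 + 0 = 451*π/2.
||u||_{H^1}^2 = (19*π/2) + (451*π/2) = 235*π.


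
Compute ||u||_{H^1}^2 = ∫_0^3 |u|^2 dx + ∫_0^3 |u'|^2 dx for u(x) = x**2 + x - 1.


||u||_{H^1}^2 = 1311/10

The H^1 norm (squared) on an interval (0, L) is
  ||u||_{H^1}^2 = ∫_0^L u(x)^2 dx + ∫_0^L u'(x)^2 dx.
Compute u'(x) = 2*x + 1.
Then u(x)^2 = x**4 + 2*x**3 - x**2 - 2*x + 1 and u'(x)^2 = 4*x**2 + 4*x + 1.
Integrate each monomial from 0 to 3 using ∫_0^3 c·x^n dx = c·3^(n+1)/(n+1):
  ∫_0^3 u(x)^2 dx = ∫_0^3 (x^4 + 2*x^3 - x^2 - 2*x + 1) dx. Term by term:
    ∫_0^3 x^4 dx = 243/5;  ∫_0^3 2*x^3 dx = 81/2;  ∫_0^3 -x^2 dx = -9;
    ∫_0^3 -2*x dx = -9;  ∫_0^3 1 dx = 3.
  Sum: 243/5 + 81/2 − 9 − 9 + 3 = 741/10.
  ∫_0^3 u'(x)^2 dx = ∫_0^3 (4*x^2 + 4*x + 1) dx. Term by term:
    ∫_0^3 4*x^2 dx = 36;  ∫_0^3 4*x dx = 18;  ∫_0^3 1 dx = 3.
  Sum: 36 + 18 + 3 = 57.
Adding: ||u||_{H^1}^2 = 741/10 + 57 = 1311/10.


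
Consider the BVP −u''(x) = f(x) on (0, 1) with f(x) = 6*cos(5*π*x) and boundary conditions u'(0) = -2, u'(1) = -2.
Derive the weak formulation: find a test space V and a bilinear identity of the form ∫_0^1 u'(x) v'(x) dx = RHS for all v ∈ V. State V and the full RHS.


V = H^1(0, 1) (v unrestricted at boundary; u is determined up to an additive constant); weak form: ∫_0^1 u'v' dx = ∫_0^1 (6*cos(5*π*x)) v dx − 2·v(1) + 2·v(0) for all v ∈ V.

Multiply both sides by a test function v and integrate from 0 to 1:
  ∫_0^1 −u''(x) v(x) dx = ∫_0^1 f(x) v(x) dx.
Integrate the LHS by parts once:
  ∫_0^1 −u'' v dx = −[u'(x) v(x)]_0^1 + ∫_0^1 u'(x) v'(x) dx.
Thus ∫_0^1 u'(x) v'(x) dx = ∫_0^1 f(x) v(x) dx + [u'(x) v(x)]_0^1.
Choose V so that boundary terms are either known or forced to vanish.
u has inhomogeneous Neumann u'(0) = -2, u'(1) = -2. [u' v]_0^1 = (-2)·v(1) − (-2)·v(0) = − 2·v(1) + 2·v(0). Take V = H^1(0, 1); boundary term becomes part of RHS.
Weak formulation: find u (satisfying any essential BC) such that ∫_0^1 u'(x) v'(x) dx = ∫_0^1 f v dx − 2·v(1) + 2·v(0) for all v ∈ V (Neumann data are natural BCs: they enter the RHS as boundary terms).
Substituting f(x) = 6*cos(5*π*x), the right-hand side is ∫_0^1 (6*cos(5*π*x)) v dx − 2·v(1) + 2·v(0).
Compatibility check (pure Neumann): taking v ≡ 1 ∈ V gives 0 = ∫_0^1 f dx + (-2) − (-2), i.e. ∫_0^1 f dx must equal u'(0) − u'(1) = 0. Indeed ∫_0^1 (6*cos(5*π*x)) dx = 0, so the data are compatible. The solution is then unique only up to an additive constant (fix it e.g. by requiring ∫_0^1 u dx = 0).


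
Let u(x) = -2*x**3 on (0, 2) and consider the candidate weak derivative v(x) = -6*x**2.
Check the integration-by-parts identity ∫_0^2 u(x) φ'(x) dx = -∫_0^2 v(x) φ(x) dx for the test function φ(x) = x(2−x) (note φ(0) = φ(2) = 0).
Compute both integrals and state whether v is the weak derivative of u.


LHS = 48/5, RHS = 48/5. Yes, v = u' weakly.

u(x) = -2*x**3, classical derivative u'(x) = -6*x**2.
φ(x) = x(2−x), so φ'(x) = 2 - 2*x.
Note φ(0) = φ(2) = 0, so the boundary term u·φ vanishes.
LHS = ∫_0^2 u(x) φ'(x) dx = ∫_0^2 (4*x^4 - 4*x^3) dx. Term by term:
  ∫_0^2 4*x^4 dx = 128/5;  ∫_0^2 -4*x^3 dx = -16.
Sum: 128/5 − 16 = 48/5.
So LHS = 48/5.
∫_0^2 v(x) φ(x) dx = ∫_0^2 (6*x^4 - 12*x^3) dx. Term by term:
  ∫_0^2 6*x^4 dx = 192/5;  ∫_0^2 -12*x^3 dx = -48.
Sum: 192/5 − 48 = -48/5.
So RHS = -∫_0^2 v(x) φ(x) dx = 48/5.
LHS = RHS, so the identity holds for this test φ.
Moreover u is smooth here and v(x) = u'(x) = -6*x**2 pointwise, so the identity holds for every test function. Hence v is the weak derivative of u.


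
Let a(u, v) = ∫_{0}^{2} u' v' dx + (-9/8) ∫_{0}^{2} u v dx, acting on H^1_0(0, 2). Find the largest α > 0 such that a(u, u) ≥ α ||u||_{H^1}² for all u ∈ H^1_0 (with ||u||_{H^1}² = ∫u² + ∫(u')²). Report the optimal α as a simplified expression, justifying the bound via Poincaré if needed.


α = (-9/2 + π^2)/(4 + π^2)

Coercivity of a(·,·) on H^1_0(0, 2) means a(u, u) ≥ α ||u||_{H^1}² for every u ∈ H^1_0.
The interval has length L = 2, and Poincaré/coercivity depend only on L. Here a(u, u) = ∫(u')² + (-9/8)·∫u².
Here c = -9/8 < 0 with |c| < (π/L)² = π^2/4, so coercivity still holds. The condition a(u,u) ≥ α||u||_{H^1}² reads (1−α)∫(u')² ≥ (α−c)∫u². Any admissible α is ≤ 1 (rapidly oscillating u have ∫u²/∫(u')² → 0), and α = 1 would force 0 ≥ (1−c)∫u², impossible since c < 1; so 1−α > 0. By the sharp Poincaré inequality on H^1_0 of an interval of length L, ∫(u')² ≥ (π/L)²∫u² with equality for the first sine mode sin(π(x−x₀)/L) (x₀ the left endpoint), so the inequality holds for all u iff (1−α)(π/L)² ≥ α − c, i.e. α ≤ ((π/L)² + c)/((π/L)² + 1) = (1 + c(L/π)²)/(1 + (L/π)²). (Direct route, valid since c ≤ 0: Poincaré gives c∫u² ≥ c(L/π)²∫(u')², so a(u,u) ≥ (1 + c(L/π)²)∫(u')², while ||u||_{H^1}² ≤ (1 + (L/π)²)∫(u')²; dividing yields the same α.) With (π/L)² = π^2/4 and c = -9/8, the largest admissible constant is α = ((π/L)² + c)/((π/L)² + 1).
Simplifying, α = (-9/2 + π^2)/(4 + π^2).


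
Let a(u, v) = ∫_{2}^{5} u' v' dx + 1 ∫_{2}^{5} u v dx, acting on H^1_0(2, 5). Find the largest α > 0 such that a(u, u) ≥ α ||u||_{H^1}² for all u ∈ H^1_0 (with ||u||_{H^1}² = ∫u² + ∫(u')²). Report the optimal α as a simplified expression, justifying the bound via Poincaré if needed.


α = 1

Coercivity of a(·,·) on H^1_0(2, 5) means a(u, u) ≥ α ||u||_{H^1}² for every u ∈ H^1_0.
The interval has length L = 3, and Poincaré/coercivity depend only on L. Here a(u, u) = ∫(u')² + (1)·∫u².
Here c = 1 ≥ 1, so a(u,u) = ∫(u')² + c∫u² ≥ ∫(u')² + ∫u² = ||u||_{H^1}², i.e. α = 1 works. No larger α is possible: a(u,u) ≥ α||u||_{H^1}² means (1−α)∫(u')² ≥ (α−c)∫u², and for the modes u_n = sin(nπ(x−x₀)/L) (x₀ the left endpoint) one has ∫u_n²/∫(u_n')² = (L/(nπ))² → 0, so a(u_n,u_n)/||u_n||_{H^1}² → 1. Hence the optimal constant is α = 1.
Therefore α = 1.
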